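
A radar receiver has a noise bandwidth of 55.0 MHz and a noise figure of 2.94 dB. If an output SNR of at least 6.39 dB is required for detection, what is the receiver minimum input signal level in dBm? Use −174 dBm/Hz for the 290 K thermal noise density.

Sensitivity = −174 + 10 log₁₀(B) + NF + SNR_min
= −174 + 77.4 + 2.94 + 6.39
= −87.27 dBm → −87.3 dBm

−87.3 dBm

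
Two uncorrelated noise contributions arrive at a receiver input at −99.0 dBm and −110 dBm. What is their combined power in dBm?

−98.7 dBm

Convert to linear, add, convert back:
P₁ = 1.26×10⁻¹³ W, P₂ = 1.00×10⁻¹⁴ W
P_tot = 1.36×10⁻¹³ W → 10 log₁₀(P_tot / 10⁻³) = −98.7 dBm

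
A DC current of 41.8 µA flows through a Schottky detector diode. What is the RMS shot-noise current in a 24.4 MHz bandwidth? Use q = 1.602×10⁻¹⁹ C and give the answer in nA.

I_n = √(2qI·B)
2qI·B = 2 × 1.602×10⁻¹⁹ × 4.18×10⁻⁵ × 2.44×10⁷ = 3.27×10⁻¹⁶ A²
I_n = √(3.27×10⁻¹⁶) = 1.81×10⁻⁸ A = 18.1 nA

18.1 nA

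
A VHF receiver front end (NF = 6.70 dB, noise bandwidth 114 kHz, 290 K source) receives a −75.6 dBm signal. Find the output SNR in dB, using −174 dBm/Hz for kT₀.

41.1 dB

Noise floor: N = −174 + 10 log₁₀(B) + NF
10 log₁₀(1.14×10⁵) = 50.57 dB
N = −174 + 50.57 + 6.70 = −116.73 dBm
SNR = P_sig − N = −75.6 − (−116.73) = 41.13 dB → 41.1 dB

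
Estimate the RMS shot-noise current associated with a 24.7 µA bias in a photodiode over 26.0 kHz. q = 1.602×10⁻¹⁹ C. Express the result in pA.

I_n = √(2qI·B)
2qI·B = 2 × 1.602×10⁻¹⁹ × 2.47×10⁻⁵ × 2.60×10⁴ = 2.06×10⁻¹⁹ A²
I_n = √(2.06×10⁻¹⁹) = 4.54×10⁻¹⁰ A = 454 pA

454 pA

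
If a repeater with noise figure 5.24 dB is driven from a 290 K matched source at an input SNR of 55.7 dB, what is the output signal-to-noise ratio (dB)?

50.46 dB

By definition F = SNR_in/SNR_out, so in dB: SNR_out = SNR_in − NF
SNR_out = 55.7 − 5.24 = 50.46 dB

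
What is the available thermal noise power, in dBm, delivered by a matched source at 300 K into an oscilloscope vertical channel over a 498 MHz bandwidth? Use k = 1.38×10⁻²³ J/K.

−86.9 dBm

P_n = kTB = 1.38×10⁻²³ × 300 × 4.98×10⁸ = 2.06×10⁻¹² W
In dBm: 10 log₁₀(2.06×10⁻¹² / 10⁻³) = −86.9 dBm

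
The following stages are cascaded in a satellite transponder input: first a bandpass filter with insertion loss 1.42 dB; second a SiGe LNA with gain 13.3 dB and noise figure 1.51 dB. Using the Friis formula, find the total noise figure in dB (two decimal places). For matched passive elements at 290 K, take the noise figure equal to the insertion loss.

2.93 dB

Convert to linear (a loss of L dB is a gain of −L dB): F_i = 10^(NF_i/10), G_i = 10^(G_i,dB/10)
  Stage 1: F_1 = 10^(1.42/10) = 1.387, G_1 = 10^(−1.42/10) = 0.7211
  Stage 2: F_2 = 10^(1.51/10) = 1.416, G_2 = 10^(13.3/10) = 21.38
Friis cascade:
  F = 1.387 + (1.416 − 1)/0.7211 = 1.963
NF = 10 log₁₀(1.963) = 2.93 dB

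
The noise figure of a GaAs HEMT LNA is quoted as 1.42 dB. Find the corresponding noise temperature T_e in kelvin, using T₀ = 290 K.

112 K

F = 10^(1.42/10) = 1.38676
T_e = (F − 1)·T₀ = (1.38676 − 1) × 290 = 112 K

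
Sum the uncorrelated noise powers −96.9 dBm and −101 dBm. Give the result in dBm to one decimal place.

−95.5 dBm

Convert to linear, add, convert back:
P₁ = 2.04×10⁻¹³ W, P₂ = 7.94×10⁻¹⁴ W
P_tot = 2.84×10⁻¹³ W → 10 log₁₀(P_tot / 10⁻³) = −95.5 dBm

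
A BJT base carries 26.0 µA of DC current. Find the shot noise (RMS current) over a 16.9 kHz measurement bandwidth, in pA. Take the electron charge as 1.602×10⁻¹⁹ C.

375 pA

I_n = √(2qI·B)
2qI·B = 2 × 1.602×10⁻¹⁹ × 2.60×10⁻⁵ × 1.69×10⁴ = 1.41×10⁻¹⁹ A²
I_n = √(1.41×10⁻¹⁹) = 3.75×10⁻¹⁰ A = 375 pA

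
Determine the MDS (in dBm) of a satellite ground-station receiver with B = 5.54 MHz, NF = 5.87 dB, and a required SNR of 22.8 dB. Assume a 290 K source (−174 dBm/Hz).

−77.9 dBm

Sensitivity = −174 + 10 log₁₀(B) + NF + SNR_min
= −174 + 67.44 + 5.87 + 22.8
= −77.89 dBm → −77.9 dBm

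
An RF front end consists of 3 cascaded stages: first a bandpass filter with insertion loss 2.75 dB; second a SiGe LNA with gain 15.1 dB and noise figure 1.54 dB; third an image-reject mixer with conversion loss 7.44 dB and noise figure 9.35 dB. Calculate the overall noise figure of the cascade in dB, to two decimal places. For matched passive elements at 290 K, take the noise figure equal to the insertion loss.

Convert to linear (a loss of L dB is a gain of −L dB): F_i = 10^(NF_i/10), G_i = 10^(G_i,dB/10)
  Stage 1: F_1 = 10^(2.75/10) = 1.884, G_1 = 10^(−2.75/10) = 0.5309
  Stage 2: F_2 = 10^(1.54/10) = 1.426, G_2 = 10^(15.1/10) = 32.36
  Stage 3: F_3 = 10^(9.35/10) = 8.610, G_3 = 10^(−7.44/10) = 0.1803
Friis cascade:
  F = 1.884 + (1.426 − 1)/0.5309 + (8.610 − 1)/17.18 = 3.128
NF = 10 log₁₀(3.128) = 4.95 dB

4.95 dB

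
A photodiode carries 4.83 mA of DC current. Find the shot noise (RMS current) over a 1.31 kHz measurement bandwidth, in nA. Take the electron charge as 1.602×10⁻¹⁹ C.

I_n = √(2qI·B)
2qI·B = 2 × 1.602×10⁻¹⁹ × 4.83×10⁻³ × 1.31×10³ = 2.03×10⁻¹⁸ A²
I_n = √(2.03×10⁻¹⁸) = 1.42×10⁻⁹ A = 1.42 nA

1.42 nA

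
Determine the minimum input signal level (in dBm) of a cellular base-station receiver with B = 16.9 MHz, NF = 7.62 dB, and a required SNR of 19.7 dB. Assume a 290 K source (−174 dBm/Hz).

−74.4 dBm

Sensitivity = −174 + 10 log₁₀(B) + NF + SNR_min
= −174 + 72.28 + 7.62 + 19.7
= −74.40 dBm → −74.4 dBm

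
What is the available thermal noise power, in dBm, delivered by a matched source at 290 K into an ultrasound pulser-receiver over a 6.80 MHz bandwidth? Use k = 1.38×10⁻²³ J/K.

−105.7 dBm

P_n = kTB = 1.38×10⁻²³ × 290 × 6.80×10⁶ = 2.72×10⁻¹⁴ W
In dBm: 10 log₁₀(2.72×10⁻¹⁴ / 10⁻³) = −105.7 dBm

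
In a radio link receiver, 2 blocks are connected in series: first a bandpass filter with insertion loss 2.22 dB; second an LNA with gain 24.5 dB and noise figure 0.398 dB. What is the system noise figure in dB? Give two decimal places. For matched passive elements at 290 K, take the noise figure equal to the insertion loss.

2.62 dB

Convert to linear (a loss of L dB is a gain of −L dB): F_i = 10^(NF_i/10), G_i = 10^(G_i,dB/10)
  Stage 1: F_1 = 10^(2.22/10) = 1.667, G_1 = 10^(−2.22/10) = 0.5998
  Stage 2: F_2 = 10^(0.398/10) = 1.096, G_2 = 10^(24.5/10) = 281.8
Friis cascade:
  F = 1.667 + (1.096 − 1)/0.5998 = 1.827
NF = 10 log₁₀(1.827) = 2.62 dB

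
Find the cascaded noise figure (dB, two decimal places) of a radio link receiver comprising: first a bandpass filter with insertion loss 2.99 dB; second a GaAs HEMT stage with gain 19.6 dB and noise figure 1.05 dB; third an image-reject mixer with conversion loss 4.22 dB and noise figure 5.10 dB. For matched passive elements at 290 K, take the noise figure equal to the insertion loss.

Convert to linear (a loss of L dB is a gain of −L dB): F_i = 10^(NF_i/10), G_i = 10^(G_i,dB/10)
  Stage 1: F_1 = 10^(2.99/10) = 1.991, G_1 = 10^(−2.99/10) = 0.5023
  Stage 2: F_2 = 10^(1.05/10) = 1.274, G_2 = 10^(19.6/10) = 91.20
  Stage 3: F_3 = 10^(5.10/10) = 3.236, G_3 = 10^(−4.22/10) = 0.3784
Friis cascade:
  F = 1.991 + (1.274 − 1)/0.5023 + (3.236 − 1)/45.81 = 2.584
NF = 10 log₁₀(2.584) = 4.12 dB

4.12 dB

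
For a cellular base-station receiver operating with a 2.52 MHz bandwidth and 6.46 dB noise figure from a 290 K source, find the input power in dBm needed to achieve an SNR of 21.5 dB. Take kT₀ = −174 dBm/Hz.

−82.0 dBm

Sensitivity = −174 + 10 log₁₀(B) + NF + SNR_min
= −174 + 64.01 + 6.46 + 21.5
= −82.03 dBm → −82.0 dBm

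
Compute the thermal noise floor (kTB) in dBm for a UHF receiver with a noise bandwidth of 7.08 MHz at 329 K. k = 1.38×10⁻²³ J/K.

−104.9 dBm

P_n = kTB = 1.38×10⁻²³ × 329 × 7.08×10⁶ = 3.21×10⁻¹⁴ W
In dBm: 10 log₁₀(3.21×10⁻¹⁴ / 10⁻³) = −104.9 dBm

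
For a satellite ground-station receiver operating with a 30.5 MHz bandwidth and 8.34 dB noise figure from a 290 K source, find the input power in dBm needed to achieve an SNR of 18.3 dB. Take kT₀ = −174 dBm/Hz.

−72.5 dBm

Sensitivity = −174 + 10 log₁₀(B) + NF + SNR_min
= −174 + 74.84 + 8.34 + 18.3
= −72.52 dBm → −72.5 dBm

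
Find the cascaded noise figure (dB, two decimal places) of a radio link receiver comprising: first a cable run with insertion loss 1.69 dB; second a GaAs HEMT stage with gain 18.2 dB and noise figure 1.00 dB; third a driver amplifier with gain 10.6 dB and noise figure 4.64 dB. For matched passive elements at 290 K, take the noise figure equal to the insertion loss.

Convert to linear (a loss of L dB is a gain of −L dB): F_i = 10^(NF_i/10), G_i = 10^(G_i,dB/10)
  Stage 1: F_1 = 10^(1.69/10) = 1.476, G_1 = 10^(−1.69/10) = 0.6776
  Stage 2: F_2 = 10^(1.00/10) = 1.259, G_2 = 10^(18.2/10) = 66.07
  Stage 3: F_3 = 10^(4.64/10) = 2.911, G_3 = 10^(10.6/10) = 11.48
Friis cascade:
  F = 1.476 + (1.259 − 1)/0.6776 + (2.911 − 1)/44.77 = 1.900
NF = 10 log₁₀(1.900) = 2.79 dB

2.79 dB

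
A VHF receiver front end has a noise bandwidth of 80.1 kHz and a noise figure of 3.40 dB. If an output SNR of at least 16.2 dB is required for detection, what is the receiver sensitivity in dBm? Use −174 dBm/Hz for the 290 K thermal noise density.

−105.4 dBm

Sensitivity = −174 + 10 log₁₀(B) + NF + SNR_min
= −174 + 49.04 + 3.40 + 16.2
= −105.36 dBm → −105.4 dBm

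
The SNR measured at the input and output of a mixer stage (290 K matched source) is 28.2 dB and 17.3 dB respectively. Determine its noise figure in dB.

10.9 dB

NF (dB) = SNR_in(dB) − SNR_out(dB) when the source is at T₀
NF = 28.2 − 17.3 = 10.9 dB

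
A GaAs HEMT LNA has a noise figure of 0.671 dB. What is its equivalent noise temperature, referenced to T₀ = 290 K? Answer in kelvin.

48.5 K

F = 10^(0.671/10) = 1.16708
T_e = (F − 1)·T₀ = (1.16708 − 1) × 290 = 48.5 K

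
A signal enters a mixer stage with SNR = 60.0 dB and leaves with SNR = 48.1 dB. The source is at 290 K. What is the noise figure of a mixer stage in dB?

11.9 dB

NF (dB) = SNR_in(dB) − SNR_out(dB) when the source is at T₀
NF = 60.0 − 48.1 = 11.9 dB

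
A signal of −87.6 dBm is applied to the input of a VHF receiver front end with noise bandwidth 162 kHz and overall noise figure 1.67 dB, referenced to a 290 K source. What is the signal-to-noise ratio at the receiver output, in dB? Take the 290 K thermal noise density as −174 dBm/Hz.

32.6 dB

Noise floor: N = −174 + 10 log₁₀(B) + NF
10 log₁₀(1.62×10⁵) = 52.1 dB
N = −174 + 52.1 + 1.67 = −120.23 dBm
SNR = P_sig − N = −87.6 − (−120.23) = 32.63 dB → 32.6 dB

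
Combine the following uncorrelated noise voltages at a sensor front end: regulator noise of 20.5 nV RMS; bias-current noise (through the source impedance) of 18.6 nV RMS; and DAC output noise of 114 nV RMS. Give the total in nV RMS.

Uncorrelated sources add in power (mean-square): V_tot = √(ΣV_i²)
V_tot = √[(2.05×10⁻⁸)² + (1.86×10⁻⁸)² + (1.14×10⁻⁷)²] = 1.17×10⁻⁷ V = 117 nV

117 nV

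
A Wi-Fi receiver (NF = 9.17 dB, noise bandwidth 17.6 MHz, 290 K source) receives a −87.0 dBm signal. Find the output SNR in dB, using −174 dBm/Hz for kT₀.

Noise floor: N = −174 + 10 log₁₀(B) + NF
10 log₁₀(1.76×10⁷) = 72.46 dB
N = −174 + 72.46 + 9.17 = −92.37 dBm
SNR = P_sig − N = −87.0 − (−92.37) = 5.37 dB → 5.4 dB

5.4 dB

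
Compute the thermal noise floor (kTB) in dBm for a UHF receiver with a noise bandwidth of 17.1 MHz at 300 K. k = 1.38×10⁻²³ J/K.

−101.5 dBm

P_n = kTB = 1.38×10⁻²³ × 300 × 1.71×10⁷ = 7.08×10⁻¹⁴ W
In dBm: 10 log₁₀(7.08×10⁻¹⁴ / 10⁻³) = −101.5 dBm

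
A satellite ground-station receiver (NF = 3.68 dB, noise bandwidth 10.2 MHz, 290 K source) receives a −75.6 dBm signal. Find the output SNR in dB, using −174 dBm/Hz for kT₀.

Noise floor: N = −174 + 10 log₁₀(B) + NF
10 log₁₀(1.02×10⁷) = 70.09 dB
N = −174 + 70.09 + 3.68 = −100.23 dBm
SNR = P_sig − N = −75.6 − (−100.23) = 24.63 dB → 24.6 dB

24.6 dB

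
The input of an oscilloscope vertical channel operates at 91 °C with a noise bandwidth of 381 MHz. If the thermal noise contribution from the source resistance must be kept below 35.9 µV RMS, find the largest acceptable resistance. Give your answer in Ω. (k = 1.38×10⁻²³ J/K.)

168 Ω

T = 91 °C + 273.15 = 364.15 K
Johnson–Nyquist: V_n = √(4kTRB) ⇒ R = V_n² / (4kTB)
4kTB = 4 × 1.38×10⁻²³ × 364.15 × 3.81×10⁸ = 7.66×10⁻¹²
R = (3.59×10⁻⁵)² / 7.66×10⁻¹² = 1.68×10² Ω = 168 Ω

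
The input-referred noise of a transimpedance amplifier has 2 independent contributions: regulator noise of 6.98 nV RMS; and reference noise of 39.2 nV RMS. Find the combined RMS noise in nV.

Uncorrelated sources add in power (mean-square): V_tot = √(ΣV_i²)
V_tot = √[(6.98×10⁻⁹)² + (3.92×10⁻⁸)²] = 3.98×10⁻⁸ V = 39.8 nV

39.8 nV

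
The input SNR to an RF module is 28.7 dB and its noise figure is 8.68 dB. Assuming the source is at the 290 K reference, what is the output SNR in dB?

By definition F = SNR_in/SNR_out, so in dB: SNR_out = SNR_in − NF
SNR_out = 28.7 − 8.68 = 20.02 dB

20.02 dB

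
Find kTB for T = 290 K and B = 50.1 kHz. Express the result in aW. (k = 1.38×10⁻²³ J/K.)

P_n = kTB = 1.38×10⁻²³ × 290 × 5.01×10⁴ = 2.01×10⁻¹⁶ W = 201 aW

201 aW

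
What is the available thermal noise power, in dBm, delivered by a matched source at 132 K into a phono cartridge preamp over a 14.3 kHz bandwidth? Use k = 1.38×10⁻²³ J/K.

−135.8 dBm

P_n = kTB = 1.38×10⁻²³ × 132 × 1.43×10⁴ = 2.60×10⁻¹⁷ W
In dBm: 10 log₁₀(2.60×10⁻¹⁷ / 10⁻³) = −135.8 dBm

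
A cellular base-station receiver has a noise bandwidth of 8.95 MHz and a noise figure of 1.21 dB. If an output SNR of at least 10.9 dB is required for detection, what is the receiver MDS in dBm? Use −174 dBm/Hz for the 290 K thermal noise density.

Sensitivity = −174 + 10 log₁₀(B) + NF + SNR_min
= −174 + 69.52 + 1.21 + 10.9
= −92.37 dBm → −92.4 dBm

−92.4 dBm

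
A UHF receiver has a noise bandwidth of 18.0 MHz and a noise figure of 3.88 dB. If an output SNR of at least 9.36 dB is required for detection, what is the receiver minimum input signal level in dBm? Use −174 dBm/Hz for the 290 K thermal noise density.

Sensitivity = −174 + 10 log₁₀(B) + NF + SNR_min
= −174 + 72.55 + 3.88 + 9.36
= −88.21 dBm → −88.2 dBm

−88.2 dBm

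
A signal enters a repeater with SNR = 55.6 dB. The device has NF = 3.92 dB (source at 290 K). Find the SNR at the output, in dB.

By definition F = SNR_in/SNR_out, so in dB: SNR_out = SNR_in − NF
SNR_out = 55.6 − 3.92 = 51.68 dB

51.68 dB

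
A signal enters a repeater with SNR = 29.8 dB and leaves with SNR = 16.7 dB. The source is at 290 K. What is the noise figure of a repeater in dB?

13.1 dB

NF (dB) = SNR_in(dB) − SNR_out(dB) when the source is at T₀
NF = 29.8 − 16.7 = 13.1 dB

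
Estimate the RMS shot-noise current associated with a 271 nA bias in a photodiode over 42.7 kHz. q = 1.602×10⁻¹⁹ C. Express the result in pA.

60.9 pA

I_n = √(2qI·B)
2qI·B = 2 × 1.602×10⁻¹⁹ × 2.71×10⁻⁷ × 4.27×10⁴ = 3.71×10⁻²¹ A²
I_n = √(3.71×10⁻²¹) = 6.09×10⁻¹¹ A = 60.9 pA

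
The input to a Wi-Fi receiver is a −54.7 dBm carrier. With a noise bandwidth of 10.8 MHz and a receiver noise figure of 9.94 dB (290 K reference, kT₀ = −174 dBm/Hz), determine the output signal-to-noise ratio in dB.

Noise floor: N = −174 + 10 log₁₀(B) + NF
10 log₁₀(1.08×10⁷) = 70.33 dB
N = −174 + 70.33 + 9.94 = −93.73 dBm
SNR = P_sig − N = −54.7 − (−93.73) = 39.03 dB → 39.0 dB

39.0 dB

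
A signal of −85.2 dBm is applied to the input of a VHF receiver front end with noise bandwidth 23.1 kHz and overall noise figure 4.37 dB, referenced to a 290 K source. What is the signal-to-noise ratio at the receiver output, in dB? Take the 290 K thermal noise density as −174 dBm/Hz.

40.8 dB

Noise floor: N = −174 + 10 log₁₀(B) + NF
10 log₁₀(2.31×10⁴) = 43.64 dB
N = −174 + 43.64 + 4.37 = −125.99 dBm
SNR = P_sig − N = −85.2 − (−125.99) = 40.79 dB → 40.8 dB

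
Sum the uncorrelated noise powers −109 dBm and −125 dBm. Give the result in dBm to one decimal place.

−108.9 dBm

Convert to linear, add, convert back:
P₁ = 1.26×10⁻¹⁴ W, P₂ = 3.16×10⁻¹⁶ W
P_tot = 1.29×10⁻¹⁴ W → 10 log₁₀(P_tot / 10⁻³) = −108.9 dBm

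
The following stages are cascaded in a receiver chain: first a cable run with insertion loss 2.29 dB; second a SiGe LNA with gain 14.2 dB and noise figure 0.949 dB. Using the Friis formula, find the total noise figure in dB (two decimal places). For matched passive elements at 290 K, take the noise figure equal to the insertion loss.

3.24 dB

Convert to linear (a loss of L dB is a gain of −L dB): F_i = 10^(NF_i/10), G_i = 10^(G_i,dB/10)
  Stage 1: F_1 = 10^(2.29/10) = 1.694, G_1 = 10^(−2.29/10) = 0.5902
  Stage 2: F_2 = 10^(0.949/10) = 1.244, G_2 = 10^(14.2/10) = 26.30
Friis cascade:
  F = 1.694 + (1.244 − 1)/0.5902 = 2.108
NF = 10 log₁₀(2.108) = 3.24 dB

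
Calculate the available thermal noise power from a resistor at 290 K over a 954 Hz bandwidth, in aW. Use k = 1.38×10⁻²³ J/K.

3.82 aW

P_n = kTB = 1.38×10⁻²³ × 290 × 9.54×10² = 3.82×10⁻¹⁸ W = 3.82 aW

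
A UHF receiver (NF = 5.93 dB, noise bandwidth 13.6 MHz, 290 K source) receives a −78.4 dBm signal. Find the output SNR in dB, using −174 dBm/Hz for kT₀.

18.3 dB

Noise floor: N = −174 + 10 log₁₀(B) + NF
10 log₁₀(1.36×10⁷) = 71.34 dB
N = −174 + 71.34 + 5.93 = −96.73 dBm
SNR = P_sig − N = −78.4 − (−96.73) = 18.33 dB → 18.3 dB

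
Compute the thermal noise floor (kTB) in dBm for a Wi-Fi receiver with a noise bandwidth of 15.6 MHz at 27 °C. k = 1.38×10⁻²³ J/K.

−101.9 dBm

T = 27 °C + 273.15 = 300.15 K
P_n = kTB = 1.38×10⁻²³ × 300.15 × 1.56×10⁷ = 6.46×10⁻¹⁴ W
In dBm: 10 log₁₀(6.46×10⁻¹⁴ / 10⁻³) = −101.9 dBm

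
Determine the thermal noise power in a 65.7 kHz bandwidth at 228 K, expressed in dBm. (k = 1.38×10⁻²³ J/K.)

−126.8 dBm

P_n = kTB = 1.38×10⁻²³ × 228 × 6.57×10⁴ = 2.07×10⁻¹⁶ W
In dBm: 10 log₁₀(2.07×10⁻¹⁶ / 10⁻³) = −126.8 dBm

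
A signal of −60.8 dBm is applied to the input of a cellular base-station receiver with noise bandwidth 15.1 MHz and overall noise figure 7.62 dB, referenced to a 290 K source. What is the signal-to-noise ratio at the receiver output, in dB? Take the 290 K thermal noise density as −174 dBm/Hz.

33.8 dB

Noise floor: N = −174 + 10 log₁₀(B) + NF
10 log₁₀(1.51×10⁷) = 71.79 dB
N = −174 + 71.79 + 7.62 = −94.59 dBm
SNR = P_sig − N = −60.8 − (−94.59) = 33.79 dB → 33.8 dB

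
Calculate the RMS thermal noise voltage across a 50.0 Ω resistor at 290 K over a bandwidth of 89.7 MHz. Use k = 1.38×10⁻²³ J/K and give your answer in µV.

V_n = √(4kTRB)
4kTRB = 4 × 1.38×10⁻²³ × 290 × 5.00×10¹ × 8.97×10⁷ = 7.18×10⁻¹¹ V²
V_n = √(7.18×10⁻¹¹) = 8.47×10⁻⁶ V = 8.47 µV

8.47 µV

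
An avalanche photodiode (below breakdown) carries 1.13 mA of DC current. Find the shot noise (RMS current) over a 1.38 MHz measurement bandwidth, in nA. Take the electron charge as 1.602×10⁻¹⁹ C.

22.4 nA

I_n = √(2qI·B)
2qI·B = 2 × 1.602×10⁻¹⁹ × 1.13×10⁻³ × 1.38×10⁶ = 5.00×10⁻¹⁶ A²
I_n = √(5.00×10⁻¹⁶) = 2.24×10⁻⁸ A = 22.4 nA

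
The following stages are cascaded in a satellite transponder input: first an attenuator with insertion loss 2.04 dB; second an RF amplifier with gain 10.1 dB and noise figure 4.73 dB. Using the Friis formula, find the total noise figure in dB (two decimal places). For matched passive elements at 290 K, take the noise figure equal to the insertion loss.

6.77 dB

Convert to linear (a loss of L dB is a gain of −L dB): F_i = 10^(NF_i/10), G_i = 10^(G_i,dB/10)
  Stage 1: F_1 = 10^(2.04/10) = 1.600, G_1 = 10^(−2.04/10) = 0.6252
  Stage 2: F_2 = 10^(4.73/10) = 2.972, G_2 = 10^(10.1/10) = 10.23
Friis cascade:
  F = 1.600 + (2.972 − 1)/0.6252 = 4.753
NF = 10 log₁₀(4.753) = 6.77 dB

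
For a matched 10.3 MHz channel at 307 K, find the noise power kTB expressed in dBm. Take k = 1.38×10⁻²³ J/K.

−103.6 dBm

P_n = kTB = 1.38×10⁻²³ × 307 × 1.03×10⁷ = 4.36×10⁻¹⁴ W
In dBm: 10 log₁₀(4.36×10⁻¹⁴ / 10⁻³) = −103.6 dBm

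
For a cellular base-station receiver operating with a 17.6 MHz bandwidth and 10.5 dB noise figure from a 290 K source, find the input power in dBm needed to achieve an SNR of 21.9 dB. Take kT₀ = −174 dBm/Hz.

Sensitivity = −174 + 10 log₁₀(B) + NF + SNR_min
= −174 + 72.46 + 10.5 + 21.9
= −69.14 dBm → −69.1 dBm

−69.1 dBm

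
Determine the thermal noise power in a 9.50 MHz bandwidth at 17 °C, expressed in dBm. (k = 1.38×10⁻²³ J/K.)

−104.2 dBm

T = 17 °C + 273.15 = 290.15 K
P_n = kTB = 1.38×10⁻²³ × 290.15 × 9.50×10⁶ = 3.80×10⁻¹⁴ W
In dBm: 10 log₁₀(3.80×10⁻¹⁴ / 10⁻³) = −104.2 dBm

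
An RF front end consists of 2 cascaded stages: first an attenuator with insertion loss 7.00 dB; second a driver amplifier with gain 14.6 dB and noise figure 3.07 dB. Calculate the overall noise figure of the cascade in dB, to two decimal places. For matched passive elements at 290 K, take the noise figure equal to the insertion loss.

Convert to linear (a loss of L dB is a gain of −L dB): F_i = 10^(NF_i/10), G_i = 10^(G_i,dB/10)
  Stage 1: F_1 = 10^(7.00/10) = 5.012, G_1 = 10^(−7.00/10) = 0.1995
  Stage 2: F_2 = 10^(3.07/10) = 2.028, G_2 = 10^(14.6/10) = 28.84
Friis cascade:
  F = 5.012 + (2.028 − 1)/0.1995 = 10.16
NF = 10 log₁₀(10.16) = 10.07 dB

10.07 dB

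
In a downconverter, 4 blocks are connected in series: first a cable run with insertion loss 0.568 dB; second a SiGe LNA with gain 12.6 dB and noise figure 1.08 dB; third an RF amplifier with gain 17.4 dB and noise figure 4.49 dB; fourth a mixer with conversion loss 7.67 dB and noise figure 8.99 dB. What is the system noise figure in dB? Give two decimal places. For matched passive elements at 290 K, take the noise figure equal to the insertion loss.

1.99 dB

Convert to linear (a loss of L dB is a gain of −L dB): F_i = 10^(NF_i/10), G_i = 10^(G_i,dB/10)
  Stage 1: F_1 = 10^(0.568/10) = 1.140, G_1 = 10^(−0.568/10) = 0.8774
  Stage 2: F_2 = 10^(1.08/10) = 1.282, G_2 = 10^(12.6/10) = 18.20
  Stage 3: F_3 = 10^(4.49/10) = 2.812, G_3 = 10^(17.4/10) = 54.95
  Stage 4: F_4 = 10^(8.99/10) = 7.925, G_4 = 10^(−7.67/10) = 0.1710
Friis cascade:
  F = 1.140 + (1.282 − 1)/0.8774 + (2.812 − 1)/15.97 + (7.925 − 1)/877.4 = 1.583
NF = 10 log₁₀(1.583) = 1.99 dB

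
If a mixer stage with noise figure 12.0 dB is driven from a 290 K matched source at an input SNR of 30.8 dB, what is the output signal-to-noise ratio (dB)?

18.8 dB

By definition F = SNR_in/SNR_out, so in dB: SNR_out = SNR_in − NF
SNR_out = 30.8 − 12.0 = 18.8 dB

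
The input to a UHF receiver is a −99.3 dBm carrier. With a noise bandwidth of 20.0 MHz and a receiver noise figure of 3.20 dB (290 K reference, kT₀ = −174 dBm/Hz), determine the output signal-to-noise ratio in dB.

Noise floor: N = −174 + 10 log₁₀(B) + NF
10 log₁₀(2.00×10⁷) = 73.01 dB
N = −174 + 73.01 + 3.20 = −97.79 dBm
SNR = P_sig − N = −99.3 − (−97.79) = −1.51 dB → −1.5 dB

−1.5 dB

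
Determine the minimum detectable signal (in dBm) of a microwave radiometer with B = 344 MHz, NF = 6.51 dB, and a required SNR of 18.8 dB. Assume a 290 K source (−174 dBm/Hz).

−63.3 dBm

Sensitivity = −174 + 10 log₁₀(B) + NF + SNR_min
= −174 + 85.37 + 6.51 + 18.8
= −63.32 dBm → −63.3 dBm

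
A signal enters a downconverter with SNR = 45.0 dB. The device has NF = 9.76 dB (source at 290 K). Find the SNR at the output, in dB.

35.24 dB

By definition F = SNR_in/SNR_out, so in dB: SNR_out = SNR_in − NF
SNR_out = 45.0 − 9.76 = 35.24 dB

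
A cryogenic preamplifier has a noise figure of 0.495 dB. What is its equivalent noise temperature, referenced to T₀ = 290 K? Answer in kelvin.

F = 10^(0.495/10) = 1.12073
T_e = (F − 1)·T₀ = (1.12073 − 1) × 290 = 35.0 K

35.0 K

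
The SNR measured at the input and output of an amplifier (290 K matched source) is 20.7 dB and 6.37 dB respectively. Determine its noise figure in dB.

14.33 dB

NF (dB) = SNR_in(dB) − SNR_out(dB) when the source is at T₀
NF = 20.7 − 6.37 = 14.33 dB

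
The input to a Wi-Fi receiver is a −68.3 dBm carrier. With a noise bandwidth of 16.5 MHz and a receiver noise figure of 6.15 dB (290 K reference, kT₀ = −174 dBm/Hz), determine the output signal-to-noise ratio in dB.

Noise floor: N = −174 + 10 log₁₀(B) + NF
10 log₁₀(1.65×10⁷) = 72.17 dB
N = −174 + 72.17 + 6.15 = −95.68 dBm
SNR = P_sig − N = −68.3 − (−95.68) = 27.38 dB → 27.4 dB

27.4 dB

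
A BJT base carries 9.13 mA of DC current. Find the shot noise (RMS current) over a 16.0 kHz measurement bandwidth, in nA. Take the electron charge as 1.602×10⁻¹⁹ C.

6.84 nA

I_n = √(2qI·B)
2qI·B = 2 × 1.602×10⁻¹⁹ × 9.13×10⁻³ × 1.60×10⁴ = 4.68×10⁻¹⁷ A²
I_n = √(4.68×10⁻¹⁷) = 6.84×10⁻⁹ A = 6.84 nA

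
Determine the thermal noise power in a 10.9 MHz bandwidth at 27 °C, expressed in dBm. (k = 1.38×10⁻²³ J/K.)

T = 27 °C + 273.15 = 300.15 K
P_n = kTB = 1.38×10⁻²³ × 300.15 × 1.09×10⁷ = 4.51×10⁻¹⁴ W
In dBm: 10 log₁₀(4.51×10⁻¹⁴ / 10⁻³) = −103.5 dBm

−103.5 dBm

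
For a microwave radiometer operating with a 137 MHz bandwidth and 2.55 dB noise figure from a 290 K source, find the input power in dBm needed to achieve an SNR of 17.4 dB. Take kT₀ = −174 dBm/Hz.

Sensitivity = −174 + 10 log₁₀(B) + NF + SNR_min
= −174 + 81.37 + 2.55 + 17.4
= −72.68 dBm → −72.7 dBm

−72.7 dBm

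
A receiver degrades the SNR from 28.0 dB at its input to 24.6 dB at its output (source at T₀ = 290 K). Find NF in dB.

NF (dB) = SNR_in(dB) − SNR_out(dB) when the source is at T₀
NF = 28.0 − 24.6 = 3.4 dB

3.4 dB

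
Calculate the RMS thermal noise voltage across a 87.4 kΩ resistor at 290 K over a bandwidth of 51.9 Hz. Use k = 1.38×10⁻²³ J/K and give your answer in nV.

269 nV

V_n = √(4kTRB)
4kTRB = 4 × 1.38×10⁻²³ × 290 × 8.74×10⁴ × 5.19×10¹ = 7.26×10⁻¹⁴ V²
V_n = √(7.26×10⁻¹⁴) = 2.69×10⁻⁷ V = 269 nV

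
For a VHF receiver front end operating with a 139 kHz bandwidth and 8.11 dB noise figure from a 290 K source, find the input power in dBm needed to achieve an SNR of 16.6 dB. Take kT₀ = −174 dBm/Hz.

−97.9 dBm

Sensitivity = −174 + 10 log₁₀(B) + NF + SNR_min
= −174 + 51.43 + 8.11 + 16.6
= −97.86 dBm → −97.9 dBm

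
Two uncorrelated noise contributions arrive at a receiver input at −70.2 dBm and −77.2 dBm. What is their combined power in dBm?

−69.4 dBm

Convert to linear, add, convert back:
P₁ = 9.55×10⁻¹¹ W, P₂ = 1.91×10⁻¹¹ W
P_tot = 1.15×10⁻¹⁰ W → 10 log₁₀(P_tot / 10⁻³) = −69.4 dBm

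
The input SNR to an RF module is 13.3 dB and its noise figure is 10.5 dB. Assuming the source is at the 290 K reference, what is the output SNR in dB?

2.8 dB

By definition F = SNR_in/SNR_out, so in dB: SNR_out = SNR_in − NF
SNR_out = 13.3 − 10.5 = 2.8 dB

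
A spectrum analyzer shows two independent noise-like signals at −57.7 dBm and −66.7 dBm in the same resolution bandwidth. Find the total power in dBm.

Convert to linear, add, convert back:
P₁ = 1.70×10⁻⁹ W, P₂ = 2.14×10⁻¹⁰ W
P_tot = 1.91×10⁻⁹ W → 10 log₁₀(P_tot / 10⁻³) = −57.2 dBm

−57.2 dBm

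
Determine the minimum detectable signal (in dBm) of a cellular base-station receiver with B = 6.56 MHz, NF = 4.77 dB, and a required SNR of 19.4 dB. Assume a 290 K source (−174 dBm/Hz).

−81.7 dBm

Sensitivity = −174 + 10 log₁₀(B) + NF + SNR_min
= −174 + 68.17 + 4.77 + 19.4
= −81.66 dBm → −81.7 dBm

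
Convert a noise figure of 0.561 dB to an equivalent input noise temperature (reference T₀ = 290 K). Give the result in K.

F = 10^(0.561/10) = 1.13789
T_e = (F − 1)·T₀ = (1.13789 − 1) × 290 = 40.0 K

40.0 K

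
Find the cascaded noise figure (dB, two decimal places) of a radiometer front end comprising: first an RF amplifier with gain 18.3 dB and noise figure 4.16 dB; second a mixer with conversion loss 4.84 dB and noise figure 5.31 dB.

Convert to linear (a loss of L dB is a gain of −L dB): F_i = 10^(NF_i/10), G_i = 10^(G_i,dB/10)
  Stage 1: F_1 = 10^(4.16/10) = 2.606, G_1 = 10^(18.3/10) = 67.61
  Stage 2: F_2 = 10^(5.31/10) = 3.396, G_2 = 10^(−4.84/10) = 0.3281
Friis cascade:
  F = 2.606 + (3.396 − 1)/67.61 = 2.642
NF = 10 log₁₀(2.642) = 4.22 dB

4.22 dB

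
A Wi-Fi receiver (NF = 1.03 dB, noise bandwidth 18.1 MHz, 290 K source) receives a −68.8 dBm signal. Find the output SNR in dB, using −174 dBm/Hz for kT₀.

Noise floor: N = −174 + 10 log₁₀(B) + NF
10 log₁₀(1.81×10⁷) = 72.58 dB
N = −174 + 72.58 + 1.03 = −100.39 dBm
SNR = P_sig − N = −68.8 − (−100.39) = 31.59 dB → 31.6 dB

31.6 dB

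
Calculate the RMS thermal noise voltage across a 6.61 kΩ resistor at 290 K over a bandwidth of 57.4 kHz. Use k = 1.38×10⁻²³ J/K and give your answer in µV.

V_n = √(4kTRB)
4kTRB = 4 × 1.38×10⁻²³ × 290 × 6.61×10³ × 5.74×10⁴ = 6.07×10⁻¹² V²
V_n = √(6.07×10⁻¹²) = 2.46×10⁻⁶ V = 2.46 µV

2.46 µV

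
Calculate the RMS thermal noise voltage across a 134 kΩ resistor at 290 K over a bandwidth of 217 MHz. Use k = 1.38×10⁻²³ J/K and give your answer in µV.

V_n = √(4kTRB)
4kTRB = 4 × 1.38×10⁻²³ × 290 × 1.34×10⁵ × 2.17×10⁸ = 4.65×10⁻⁷ V²
V_n = √(4.65×10⁻⁷) = 6.82×10⁻⁴ V = 682 µV

682 µV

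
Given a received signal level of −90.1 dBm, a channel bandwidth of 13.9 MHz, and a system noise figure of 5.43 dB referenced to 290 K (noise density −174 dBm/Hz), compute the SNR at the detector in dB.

7.0 dB

Noise floor: N = −174 + 10 log₁₀(B) + NF
10 log₁₀(1.39×10⁷) = 71.43 dB
N = −174 + 71.43 + 5.43 = −97.14 dBm
SNR = P_sig − N = −90.1 − (−97.14) = 7.04 dB → 7.0 dB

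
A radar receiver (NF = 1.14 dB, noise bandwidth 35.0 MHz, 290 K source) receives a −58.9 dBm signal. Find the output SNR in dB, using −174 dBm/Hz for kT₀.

38.5 dB

Noise floor: N = −174 + 10 log₁₀(B) + NF
10 log₁₀(3.50×10⁷) = 75.44 dB
N = −174 + 75.44 + 1.14 = −97.42 dBm
SNR = P_sig − N = −58.9 − (−97.42) = 38.52 dB → 38.5 dB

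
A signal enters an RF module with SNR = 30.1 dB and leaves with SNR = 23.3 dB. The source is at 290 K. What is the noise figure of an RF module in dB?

6.8 dB

NF (dB) = SNR_in(dB) − SNR_out(dB) when the source is at T₀
NF = 30.1 − 23.3 = 6.8 dB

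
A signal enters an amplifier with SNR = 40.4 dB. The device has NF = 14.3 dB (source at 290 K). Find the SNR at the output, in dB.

By definition F = SNR_in/SNR_out, so in dB: SNR_out = SNR_in − NF
SNR_out = 40.4 − 14.3 = 26.1 dB

26.1 dB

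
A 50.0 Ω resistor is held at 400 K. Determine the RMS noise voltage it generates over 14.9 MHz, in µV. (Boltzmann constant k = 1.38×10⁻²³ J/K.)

V_n = √(4kTRB)
4kTRB = 4 × 1.38×10⁻²³ × 400 × 5.00×10¹ × 1.49×10⁷ = 1.64×10⁻¹¹ V²
V_n = √(1.64×10⁻¹¹) = 4.06×10⁻⁶ V = 4.06 µV

4.06 µV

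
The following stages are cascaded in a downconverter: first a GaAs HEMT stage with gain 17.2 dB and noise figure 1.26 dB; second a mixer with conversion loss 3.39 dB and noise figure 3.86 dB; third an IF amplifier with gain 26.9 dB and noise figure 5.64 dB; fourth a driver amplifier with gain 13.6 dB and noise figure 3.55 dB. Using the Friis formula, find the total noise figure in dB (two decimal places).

1.69 dB

Convert to linear (a loss of L dB is a gain of −L dB): F_i = 10^(NF_i/10), G_i = 10^(G_i,dB/10)
  Stage 1: F_1 = 10^(1.26/10) = 1.337, G_1 = 10^(17.2/10) = 52.48
  Stage 2: F_2 = 10^(3.86/10) = 2.432, G_2 = 10^(−3.39/10) = 0.4581
  Stage 3: F_3 = 10^(5.64/10) = 3.664, G_3 = 10^(26.9/10) = 489.8
  Stage 4: F_4 = 10^(3.55/10) = 2.265, G_4 = 10^(13.6/10) = 22.91
Friis cascade:
  F = 1.337 + (2.432 − 1)/52.48 + (3.664 − 1)/24.04 + (2.265 − 1)/1.178×10⁴ = 1.475
NF = 10 log₁₀(1.475) = 1.69 dB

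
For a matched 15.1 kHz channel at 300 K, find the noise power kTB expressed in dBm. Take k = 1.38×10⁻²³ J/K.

P_n = kTB = 1.38×10⁻²³ × 300 × 1.51×10⁴ = 6.25×10⁻¹⁷ W
In dBm: 10 log₁₀(6.25×10⁻¹⁷ / 10⁻³) = −132.0 dBm

−132.0 dBm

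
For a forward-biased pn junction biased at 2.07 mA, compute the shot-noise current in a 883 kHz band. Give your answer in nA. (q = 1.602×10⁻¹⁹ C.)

24.2 nA

I_n = √(2qI·B)
2qI·B = 2 × 1.602×10⁻¹⁹ × 2.07×10⁻³ × 8.83×10⁵ = 5.86×10⁻¹⁶ A²
I_n = √(5.86×10⁻¹⁶) = 2.42×10⁻⁸ A = 24.2 nA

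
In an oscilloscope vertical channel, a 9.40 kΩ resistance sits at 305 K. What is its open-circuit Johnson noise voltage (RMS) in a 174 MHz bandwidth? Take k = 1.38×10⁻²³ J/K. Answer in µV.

166 µV

V_n = √(4kTRB)
4kTRB = 4 × 1.38×10⁻²³ × 305 × 9.40×10³ × 1.74×10⁸ = 2.75×10⁻⁸ V²
V_n = √(2.75×10⁻⁸) = 1.66×10⁻⁴ V = 166 µV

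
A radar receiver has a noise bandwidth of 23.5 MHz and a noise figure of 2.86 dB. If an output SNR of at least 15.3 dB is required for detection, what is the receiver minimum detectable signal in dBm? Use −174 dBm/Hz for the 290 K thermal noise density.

−82.1 dBm

Sensitivity = −174 + 10 log₁₀(B) + NF + SNR_min
= −174 + 73.71 + 2.86 + 15.3
= −82.13 dBm → −82.1 dBm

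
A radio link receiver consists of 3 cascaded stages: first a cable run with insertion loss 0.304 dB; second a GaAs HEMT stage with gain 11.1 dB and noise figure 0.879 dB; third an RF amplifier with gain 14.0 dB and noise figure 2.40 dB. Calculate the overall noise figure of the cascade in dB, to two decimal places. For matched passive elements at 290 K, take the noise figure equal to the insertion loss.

1.38 dB

Convert to linear (a loss of L dB is a gain of −L dB): F_i = 10^(NF_i/10), G_i = 10^(G_i,dB/10)
  Stage 1: F_1 = 10^(0.304/10) = 1.073, G_1 = 10^(−0.304/10) = 0.9324
  Stage 2: F_2 = 10^(0.879/10) = 1.224, G_2 = 10^(11.1/10) = 12.88
  Stage 3: F_3 = 10^(2.40/10) = 1.738, G_3 = 10^(14.0/10) = 25.12
Friis cascade:
  F = 1.073 + (1.224 − 1)/0.9324 + (1.738 − 1)/12.01 = 1.375
NF = 10 log₁₀(1.375) = 1.38 dB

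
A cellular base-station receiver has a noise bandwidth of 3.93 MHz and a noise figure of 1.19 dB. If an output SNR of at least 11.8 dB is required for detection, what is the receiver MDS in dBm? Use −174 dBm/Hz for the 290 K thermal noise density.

−95.1 dBm

Sensitivity = −174 + 10 log₁₀(B) + NF + SNR_min
= −174 + 65.94 + 1.19 + 11.8
= −95.07 dBm → −95.1 dBm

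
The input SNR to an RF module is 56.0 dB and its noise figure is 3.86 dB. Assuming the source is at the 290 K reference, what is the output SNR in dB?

By definition F = SNR_in/SNR_out, so in dB: SNR_out = SNR_in − NF
SNR_out = 56.0 − 3.86 = 52.14 dB

52.14 dB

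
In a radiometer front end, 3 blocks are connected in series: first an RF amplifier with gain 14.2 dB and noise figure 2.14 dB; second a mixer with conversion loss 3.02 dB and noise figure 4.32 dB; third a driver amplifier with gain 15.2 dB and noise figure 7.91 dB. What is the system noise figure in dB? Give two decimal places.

3.21 dB

Convert to linear (a loss of L dB is a gain of −L dB): F_i = 10^(NF_i/10), G_i = 10^(G_i,dB/10)
  Stage 1: F_1 = 10^(2.14/10) = 1.637, G_1 = 10^(14.2/10) = 26.30
  Stage 2: F_2 = 10^(4.32/10) = 2.704, G_2 = 10^(−3.02/10) = 0.4989
  Stage 3: F_3 = 10^(7.91/10) = 6.180, G_3 = 10^(15.2/10) = 33.11
Friis cascade:
  F = 1.637 + (2.704 − 1)/26.30 + (6.180 − 1)/13.12 = 2.096
NF = 10 log₁₀(2.096) = 3.21 dB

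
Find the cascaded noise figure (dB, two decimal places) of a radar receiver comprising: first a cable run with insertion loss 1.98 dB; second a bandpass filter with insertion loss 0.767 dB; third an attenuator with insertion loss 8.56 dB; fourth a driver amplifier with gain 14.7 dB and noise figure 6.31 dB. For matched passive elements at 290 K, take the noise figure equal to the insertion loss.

Convert to linear (a loss of L dB is a gain of −L dB): F_i = 10^(NF_i/10), G_i = 10^(G_i,dB/10)
  Stage 1: F_1 = 10^(1.98/10) = 1.578, G_1 = 10^(−1.98/10) = 0.6339
  Stage 2: F_2 = 10^(0.767/10) = 1.193, G_2 = 10^(−0.767/10) = 0.8381
  Stage 3: F_3 = 10^(8.56/10) = 7.178, G_3 = 10^(−8.56/10) = 0.1393
  Stage 4: F_4 = 10^(6.31/10) = 4.276, G_4 = 10^(14.7/10) = 29.51
Friis cascade:
  F = 1.578 + (1.193 − 1)/0.6339 + (7.178 − 1)/0.5313 + (4.276 − 1)/0.07401 = 57.77
NF = 10 log₁₀(57.77) = 17.62 dB

17.62 dB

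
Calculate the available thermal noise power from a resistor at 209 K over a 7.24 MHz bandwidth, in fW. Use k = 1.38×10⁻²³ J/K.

20.9 fW

P_n = kTB = 1.38×10⁻²³ × 209 × 7.24×10⁶ = 2.09×10⁻¹⁴ W = 20.9 fW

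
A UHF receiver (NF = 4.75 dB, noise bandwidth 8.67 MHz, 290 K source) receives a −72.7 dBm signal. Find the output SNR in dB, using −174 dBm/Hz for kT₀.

Noise floor: N = −174 + 10 log₁₀(B) + NF
10 log₁₀(8.67×10⁶) = 69.38 dB
N = −174 + 69.38 + 4.75 = −99.87 dBm
SNR = P_sig − N = −72.7 − (−99.87) = 27.17 dB → 27.2 dB

27.2 dB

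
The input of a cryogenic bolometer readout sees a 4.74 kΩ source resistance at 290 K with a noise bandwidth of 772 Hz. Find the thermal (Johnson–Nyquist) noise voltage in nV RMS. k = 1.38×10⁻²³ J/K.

V_n = √(4kTRB)
4kTRB = 4 × 1.38×10⁻²³ × 290 × 4.74×10³ × 7.72×10² = 5.86×10⁻¹⁴ V²
V_n = √(5.86×10⁻¹⁴) = 2.42×10⁻⁷ V = 242 nV

242 nV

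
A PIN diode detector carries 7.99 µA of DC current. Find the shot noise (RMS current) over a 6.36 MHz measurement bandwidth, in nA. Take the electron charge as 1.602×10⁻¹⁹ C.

4.04 nA

I_n = √(2qI·B)
2qI·B = 2 × 1.602×10⁻¹⁹ × 7.99×10⁻⁶ × 6.36×10⁶ = 1.63×10⁻¹⁷ A²
I_n = √(1.63×10⁻¹⁷) = 4.04×10⁻⁹ A = 4.04 nA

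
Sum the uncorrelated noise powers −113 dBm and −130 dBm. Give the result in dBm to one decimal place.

Convert to linear, add, convert back:
P₁ = 5.01×10⁻¹⁵ W, P₂ = 1.00×10⁻¹⁶ W
P_tot = 5.11×10⁻¹⁵ W → 10 log₁₀(P_tot / 10⁻³) = −112.9 dBm

−112.9 dBm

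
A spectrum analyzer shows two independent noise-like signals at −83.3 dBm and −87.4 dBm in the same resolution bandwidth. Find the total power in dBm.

Convert to linear, add, convert back:
P₁ = 4.68×10⁻¹² W, P₂ = 1.82×10⁻¹² W
P_tot = 6.50×10⁻¹² W → 10 log₁₀(P_tot / 10⁻³) = −81.9 dBm

−81.9 dBm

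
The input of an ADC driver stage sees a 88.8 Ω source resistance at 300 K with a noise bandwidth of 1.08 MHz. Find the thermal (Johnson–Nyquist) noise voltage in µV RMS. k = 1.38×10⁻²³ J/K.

V_n = √(4kTRB)
4kTRB = 4 × 1.38×10⁻²³ × 300 × 8.88×10¹ × 1.08×10⁶ = 1.59×10⁻¹² V²
V_n = √(1.59×10⁻¹²) = 1.26×10⁻⁶ V = 1.26 µV

1.26 µV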